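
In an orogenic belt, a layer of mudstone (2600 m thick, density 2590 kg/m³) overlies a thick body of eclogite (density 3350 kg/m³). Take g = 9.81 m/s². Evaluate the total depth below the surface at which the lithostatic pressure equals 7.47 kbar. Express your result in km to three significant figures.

23.3 km

Pressure at base of upper layers: 2590×9.81×2600 = 6.606×10^7 Pa = 0.6606 kbar
Remaining pressure to be supplied by eclogite: 7.470×10^8 − 6.606×10^7 = 6.809×10^8 Pa
Additional depth in eclogite = 6.809×10^8 Pa / (3350 kg/m³ × 9.81 m/s²) = 20720 m
Total depth = 2600 m + 20720 m = 23320 m
= 23.320 km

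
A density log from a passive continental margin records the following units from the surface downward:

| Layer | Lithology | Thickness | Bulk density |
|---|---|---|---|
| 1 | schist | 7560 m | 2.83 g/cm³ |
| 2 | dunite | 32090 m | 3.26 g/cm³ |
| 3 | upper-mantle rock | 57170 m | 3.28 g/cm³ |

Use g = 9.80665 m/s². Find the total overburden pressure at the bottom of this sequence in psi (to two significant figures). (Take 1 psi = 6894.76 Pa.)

schist: 2830 kg/m³ × 9.80665 m/s² × 7560 m = 2.098×10^8 Pa = 30431 psi
dunite: 3260 kg/m³ × 9.80665 m/s² × 32090 m = 1.026×10^9 Pa = 1.488×10^5 psi
upper-mantle rock: 3280 kg/m³ × 9.80665 m/s² × 57170 m = 1.839×10^9 Pa = 2.667×10^5 psi
Total = 30431 + 1.488×10^5 + 2.667×10^5 = 4.4594×10^5 psi

450000 psi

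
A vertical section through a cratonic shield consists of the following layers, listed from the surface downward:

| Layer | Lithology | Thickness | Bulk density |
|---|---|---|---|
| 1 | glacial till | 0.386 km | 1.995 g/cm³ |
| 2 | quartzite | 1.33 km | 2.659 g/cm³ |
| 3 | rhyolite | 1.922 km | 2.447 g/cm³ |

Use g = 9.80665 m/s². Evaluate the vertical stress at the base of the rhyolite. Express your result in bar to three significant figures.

884 bar

glacial till: 1995 kg/m³ × 9.80665 m/s² × 386 m = 7.552×10^6 Pa = 75.52 bar
quartzite: 2659 kg/m³ × 9.80665 m/s² × 1330 m = 3.468×10^7 Pa = 346.8 bar
rhyolite: 2447 kg/m³ × 9.80665 m/s² × 1922 m = 4.612×10^7 Pa = 461.2 bar
Total = 75.52 + 346.8 + 461.2 = 883.55 bar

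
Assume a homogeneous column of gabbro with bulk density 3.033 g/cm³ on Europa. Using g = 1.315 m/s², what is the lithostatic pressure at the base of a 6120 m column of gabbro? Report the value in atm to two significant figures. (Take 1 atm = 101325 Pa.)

gabbro: 3033 kg/m³ × 1.315 m/s² × 6120 m = 2.441×10^7 Pa = 240.9 atm

240 atm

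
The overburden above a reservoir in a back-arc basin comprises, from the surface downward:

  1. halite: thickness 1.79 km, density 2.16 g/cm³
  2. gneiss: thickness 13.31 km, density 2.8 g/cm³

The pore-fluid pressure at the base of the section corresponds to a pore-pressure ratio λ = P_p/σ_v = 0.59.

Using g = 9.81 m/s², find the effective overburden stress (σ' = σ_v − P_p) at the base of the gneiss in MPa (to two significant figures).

170 MPa

Overburden (lithostatic) stress σ_v:
halite: 2160 kg/m³ × 9.81 m/s² × 1790 m = 3.793×10^7 Pa = 37.93 MPa
gneiss: 2800 kg/m³ × 9.81 m/s² × 13310 m = 3.656×10^8 Pa = 365.6 MPa
Total = 37.93 + 365.6 = 403.53 MPa
Pore pressure P_p = λ·σ_v = 0.59 × 403.5 MPa = 238.1 MPa
Effective stress σ' = σ_v − P_p = 403.5 − 238.1 = 165.45 MPa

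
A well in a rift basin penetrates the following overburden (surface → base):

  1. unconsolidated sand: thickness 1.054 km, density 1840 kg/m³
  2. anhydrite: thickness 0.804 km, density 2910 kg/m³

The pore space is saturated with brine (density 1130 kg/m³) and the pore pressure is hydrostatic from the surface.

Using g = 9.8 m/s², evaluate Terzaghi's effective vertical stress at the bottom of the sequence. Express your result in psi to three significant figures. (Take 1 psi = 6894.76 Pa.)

3100 psi

Overburden (lithostatic) stress σ_v:
unconsolidated sand: 1840 kg/m³ × 9.8 m/s² × 1054 m = 1.901×10^7 Pa = 19.01 MPa
anhydrite: 2910 kg/m³ × 9.8 m/s² × 804 m = 2.293×10^7 Pa = 22.93 MPa
Total = 19.01 + 22.93 = 41.934 MPa
Pore pressure P_p = 1130 kg/m³ × 9.8 m/s² × 1858 m = 2.058×10^7 Pa = 20.58 MPa
Effective stress σ' = σ_v − P_p = 41.93 − 20.58 = 21.359 MPa = 3097.8 psi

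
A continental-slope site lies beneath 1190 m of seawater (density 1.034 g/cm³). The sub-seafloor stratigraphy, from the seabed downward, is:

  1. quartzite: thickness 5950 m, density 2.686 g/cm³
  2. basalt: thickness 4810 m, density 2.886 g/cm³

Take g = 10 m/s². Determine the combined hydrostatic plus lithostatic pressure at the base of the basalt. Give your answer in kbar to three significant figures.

3.11 kbar

seawater: 1034 kg/m³ × 10 m/s² × 1190 m = 1.230×10^7 Pa = 0.1230 kbar
quartzite: 2686 kg/m³ × 10 m/s² × 5950 m = 1.598×10^8 Pa = 1.598 kbar
basalt: 2886 kg/m³ × 10 m/s² × 4810 m = 1.388×10^8 Pa = 1.388 kbar
Total = 0.1230 + 1.598 + 1.388 = 3.1094 kbar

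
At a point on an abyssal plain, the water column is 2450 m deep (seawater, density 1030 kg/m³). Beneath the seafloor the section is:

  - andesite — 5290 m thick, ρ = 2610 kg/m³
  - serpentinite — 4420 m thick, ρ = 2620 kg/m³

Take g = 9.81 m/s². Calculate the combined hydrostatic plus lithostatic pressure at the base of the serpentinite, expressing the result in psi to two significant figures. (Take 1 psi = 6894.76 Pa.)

40000 psi

seawater: 1030 kg/m³ × 9.81 m/s² × 2450 m = 2.476×10^7 Pa = 3590 psi
andesite: 2610 kg/m³ × 9.81 m/s² × 5290 m = 1.354×10^8 Pa = 19645 psi
serpentinite: 2620 kg/m³ × 9.81 m/s² × 4420 m = 1.136×10^8 Pa = 16477 psi
Total = 3590 + 19645 + 16477 = 39712 psi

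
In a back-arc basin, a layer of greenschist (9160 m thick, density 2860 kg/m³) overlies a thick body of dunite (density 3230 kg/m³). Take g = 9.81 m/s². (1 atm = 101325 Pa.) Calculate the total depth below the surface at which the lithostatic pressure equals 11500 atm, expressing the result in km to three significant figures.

Pressure at base of upper layers: 2860×9.81×9160 = 2.570×10^8 Pa = 2536 atm
Remaining pressure to be supplied by dunite: 1.165×10^9 − 2.570×10^8 = 9.082×10^8 Pa
Additional depth in dunite = 9.082×10^8 Pa / (3230 kg/m³ × 9.81 m/s²) = 28663 m
Total depth = 9160 m + 28663 m = 37823 m
= 37.823 km

37.8 km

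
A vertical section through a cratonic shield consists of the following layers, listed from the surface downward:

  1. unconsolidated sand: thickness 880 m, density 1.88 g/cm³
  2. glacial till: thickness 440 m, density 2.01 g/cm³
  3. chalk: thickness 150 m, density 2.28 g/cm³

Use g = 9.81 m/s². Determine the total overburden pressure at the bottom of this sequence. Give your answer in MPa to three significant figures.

28.3 MPa

unconsolidated sand: 1880 kg/m³ × 9.81 m/s² × 880 m = 1.623×10^7 Pa = 16.23 MPa
glacial till: 2010 kg/m³ × 9.81 m/s² × 440 m = 8.676×10^6 Pa = 8.676 MPa
chalk: 2280 kg/m³ × 9.81 m/s² × 150 m = 3.355×10^6 Pa = 3.355 MPa
Total = 16.23 + 8.676 + 3.355 = 28.261 MPa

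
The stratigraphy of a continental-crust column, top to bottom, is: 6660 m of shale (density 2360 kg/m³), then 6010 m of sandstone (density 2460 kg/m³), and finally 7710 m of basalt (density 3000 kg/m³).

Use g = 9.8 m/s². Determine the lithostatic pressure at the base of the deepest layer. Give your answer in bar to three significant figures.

shale: 2360 kg/m³ × 9.8 m/s² × 6660 m = 1.540×10^8 Pa = 1540 bar
sandstone: 2460 kg/m³ × 9.8 m/s² × 6010 m = 1.449×10^8 Pa = 1449 bar
basalt: 3000 kg/m³ × 9.8 m/s² × 7710 m = 2.267×10^8 Pa = 2267 bar
Total = 1540 + 1449 + 2267 = 5256.0 bar

5260 bar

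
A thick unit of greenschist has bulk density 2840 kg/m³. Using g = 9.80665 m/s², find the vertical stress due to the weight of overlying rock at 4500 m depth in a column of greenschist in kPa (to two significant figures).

130000 kPa

greenschist: 2840 kg/m³ × 9.80665 m/s² × 4500 m = 1.253×10^8 Pa = 1.253×10^5 kPa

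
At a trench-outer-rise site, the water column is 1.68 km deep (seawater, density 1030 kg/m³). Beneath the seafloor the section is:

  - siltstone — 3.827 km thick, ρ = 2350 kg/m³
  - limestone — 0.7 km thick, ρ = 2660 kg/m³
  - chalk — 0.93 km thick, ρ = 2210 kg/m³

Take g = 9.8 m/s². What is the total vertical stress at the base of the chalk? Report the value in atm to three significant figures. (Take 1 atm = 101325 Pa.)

1420 atm

seawater: 1030 kg/m³ × 9.8 m/s² × 1680 m = 1.696×10^7 Pa = 167.4 atm
siltstone: 2350 kg/m³ × 9.8 m/s² × 3827 m = 8.814×10^7 Pa = 869.8 atm
limestone: 2660 kg/m³ × 9.8 m/s² × 700 m = 1.825×10^7 Pa = 180.1 atm
chalk: 2210 kg/m³ × 9.8 m/s² × 930 m = 2.014×10^7 Pa = 198.8 atm
Total = 167.4 + 869.8 + 180.1 + 198.8 = 1416.1 atm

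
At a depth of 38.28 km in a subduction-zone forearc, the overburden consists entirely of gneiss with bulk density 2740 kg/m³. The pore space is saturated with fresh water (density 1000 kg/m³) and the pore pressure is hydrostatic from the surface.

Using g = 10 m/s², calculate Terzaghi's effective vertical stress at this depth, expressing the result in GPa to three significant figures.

0.666 GPa

Overburden (lithostatic) stress σ_v:
gneiss: 2740 kg/m³ × 10 m/s² × 38280 m = 1.049×10^9 Pa = 1049 MPa
Pore pressure P_p = 1000 kg/m³ × 10 m/s² × 38280 m = 3.828×10^8 Pa = 382.8 MPa
Effective stress σ' = σ_v − P_p = 1049 − 382.8 = 666.07 MPa = 0.66607 GPa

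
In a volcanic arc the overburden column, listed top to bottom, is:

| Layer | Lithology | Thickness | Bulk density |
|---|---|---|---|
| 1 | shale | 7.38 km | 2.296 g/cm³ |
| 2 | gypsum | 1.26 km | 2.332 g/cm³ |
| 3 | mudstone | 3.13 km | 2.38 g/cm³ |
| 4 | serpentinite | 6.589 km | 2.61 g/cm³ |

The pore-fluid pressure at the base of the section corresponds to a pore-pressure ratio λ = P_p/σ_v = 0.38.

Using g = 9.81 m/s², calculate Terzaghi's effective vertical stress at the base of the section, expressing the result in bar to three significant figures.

Overburden (lithostatic) stress σ_v:
shale: 2296 kg/m³ × 9.81 m/s² × 7380 m = 1.662×10^8 Pa = 166.2 MPa
gypsum: 2332 kg/m³ × 9.81 m/s² × 1260 m = 2.882×10^7 Pa = 28.82 MPa
mudstone: 2380 kg/m³ × 9.81 m/s² × 3130 m = 7.308×10^7 Pa = 73.08 MPa
serpentinite: 2610 kg/m³ × 9.81 m/s² × 6589 m = 1.687×10^8 Pa = 168.7 MPa
Total = 166.2 + 28.82 + 73.08 + 168.7 = 436.83 MPa
Pore pressure P_p = λ·σ_v = 0.38 × 436.8 MPa = 166.0 MPa
Effective stress σ' = σ_v − P_p = 436.8 − 166.0 = 270.84 MPa = 2708.4 bar

2710 bar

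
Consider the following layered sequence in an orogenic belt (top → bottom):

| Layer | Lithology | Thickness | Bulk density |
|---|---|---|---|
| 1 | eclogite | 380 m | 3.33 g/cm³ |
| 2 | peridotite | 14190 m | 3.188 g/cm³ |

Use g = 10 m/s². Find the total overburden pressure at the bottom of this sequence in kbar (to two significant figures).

4.7 kbar

eclogite: 3330 kg/m³ × 10 m/s² × 380 m = 1.265×10^7 Pa = 0.1265 kbar
peridotite: 3188 kg/m³ × 10 m/s² × 14190 m = 4.524×10^8 Pa = 4.524 kbar
Total = 0.1265 + 4.524 = 4.6503 kbar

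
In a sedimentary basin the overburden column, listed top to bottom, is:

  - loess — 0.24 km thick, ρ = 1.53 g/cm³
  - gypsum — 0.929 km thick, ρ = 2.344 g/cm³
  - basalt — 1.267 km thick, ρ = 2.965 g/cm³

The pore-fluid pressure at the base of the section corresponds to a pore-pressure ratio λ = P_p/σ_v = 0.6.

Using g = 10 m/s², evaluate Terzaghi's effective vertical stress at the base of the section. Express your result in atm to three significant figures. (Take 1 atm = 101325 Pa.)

Overburden (lithostatic) stress σ_v:
loess: 1530 kg/m³ × 10 m/s² × 240 m = 3.672×10^6 Pa = 3.672 MPa
gypsum: 2344 kg/m³ × 10 m/s² × 929 m = 2.178×10^7 Pa = 21.78 MPa
basalt: 2965 kg/m³ × 10 m/s² × 1267 m = 3.757×10^7 Pa = 37.57 MPa
Total = 3.672 + 21.78 + 37.57 = 63.014 MPa
Pore pressure P_p = λ·σ_v = 0.6 × 63.01 MPa = 37.81 MPa
Effective stress σ' = σ_v − P_p = 63.01 − 37.81 = 25.206 MPa = 248.76 atm

249 atm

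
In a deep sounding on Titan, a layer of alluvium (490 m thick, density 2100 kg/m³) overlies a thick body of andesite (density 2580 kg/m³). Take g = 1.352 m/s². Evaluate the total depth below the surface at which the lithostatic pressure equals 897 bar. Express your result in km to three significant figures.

25.8 km

Pressure at base of upper layers: 2100×1.352×490 = 1.391×10^6 Pa = 13.91 bar
Remaining pressure to be supplied by andesite: 8.970×10^7 − 1.391×10^6 = 8.831×10^7 Pa
Additional depth in andesite = 8.831×10^7 Pa / (2580 kg/m³ × 1.352 m/s²) = 25317 m
Total depth = 490 m + 25317 m = 25807 m
= 25.807 km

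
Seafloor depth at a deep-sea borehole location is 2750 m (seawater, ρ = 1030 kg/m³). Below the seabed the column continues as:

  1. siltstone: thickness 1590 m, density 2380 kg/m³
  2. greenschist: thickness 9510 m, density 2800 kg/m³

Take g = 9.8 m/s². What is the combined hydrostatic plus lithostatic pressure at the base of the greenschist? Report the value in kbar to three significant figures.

seawater: 1030 kg/m³ × 9.8 m/s² × 2750 m = 2.776×10^7 Pa = 0.2776 kbar
siltstone: 2380 kg/m³ × 9.8 m/s² × 1590 m = 3.709×10^7 Pa = 0.3709 kbar
greenschist: 2800 kg/m³ × 9.8 m/s² × 9510 m = 2.610×10^8 Pa = 2.610 kbar
Total = 0.2776 + 0.3709 + 2.610 = 3.2580 kbar

3.26 kbar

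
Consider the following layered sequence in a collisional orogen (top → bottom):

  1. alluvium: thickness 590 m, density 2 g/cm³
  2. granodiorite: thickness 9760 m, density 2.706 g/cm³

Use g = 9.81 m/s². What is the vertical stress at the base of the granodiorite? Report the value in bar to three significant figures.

alluvium: 2000 kg/m³ × 9.81 m/s² × 590 m = 1.158×10^7 Pa = 115.8 bar
granodiorite: 2706 kg/m³ × 9.81 m/s² × 9760 m = 2.591×10^8 Pa = 2591 bar
Total = 115.8 + 2591 = 2706.6 bar

2710 bar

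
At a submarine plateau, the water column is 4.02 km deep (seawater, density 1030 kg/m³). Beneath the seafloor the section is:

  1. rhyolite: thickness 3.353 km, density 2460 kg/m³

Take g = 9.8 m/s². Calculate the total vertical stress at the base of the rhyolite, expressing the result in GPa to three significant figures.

seawater: 1030 kg/m³ × 9.8 m/s² × 4020 m = 4.058×10^7 Pa = 0.04058 GPa
rhyolite: 2460 kg/m³ × 9.8 m/s² × 3353 m = 8.083×10^7 Pa = 0.08083 GPa
Total = 0.04058 + 0.08083 = 0.12141 GPa

0.121 GPa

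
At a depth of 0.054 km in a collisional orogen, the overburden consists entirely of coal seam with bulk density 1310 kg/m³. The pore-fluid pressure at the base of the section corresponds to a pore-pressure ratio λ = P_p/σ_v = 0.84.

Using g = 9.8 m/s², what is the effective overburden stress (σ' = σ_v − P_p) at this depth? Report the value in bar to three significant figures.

Overburden (lithostatic) stress σ_v:
coal seam: 1310 kg/m³ × 9.8 m/s² × 54 m = 6.933×10^5 Pa = 0.6933 MPa
Pore pressure P_p = λ·σ_v = 0.84 × 0.6933 MPa = 0.5823 MPa
Effective stress σ' = σ_v − P_p = 0.6933 − 0.5823 = 0.11092 MPa = 1.1092 bar

1.11 bar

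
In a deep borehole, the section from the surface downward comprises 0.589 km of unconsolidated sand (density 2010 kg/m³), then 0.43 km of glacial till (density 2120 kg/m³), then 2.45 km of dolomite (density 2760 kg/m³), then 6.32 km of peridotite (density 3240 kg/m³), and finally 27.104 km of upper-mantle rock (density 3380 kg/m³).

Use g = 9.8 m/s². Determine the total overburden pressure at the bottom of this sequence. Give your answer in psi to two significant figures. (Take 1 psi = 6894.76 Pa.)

unconsolidated sand: 2010 kg/m³ × 9.8 m/s² × 589 m = 1.160×10^7 Pa = 1683 psi
glacial till: 2120 kg/m³ × 9.8 m/s² × 430 m = 8.934×10^6 Pa = 1296 psi
dolomite: 2760 kg/m³ × 9.8 m/s² × 2450 m = 6.627×10^7 Pa = 9611 psi
peridotite: 3240 kg/m³ × 9.8 m/s² × 6320 m = 2.007×10^8 Pa = 29105 psi
upper-mantle rock: 3380 kg/m³ × 9.8 m/s² × 27104 m = 8.978×10^8 Pa = 1.302×10^5 psi
Total = 1683 + 1296 + 9611 + 29105 + 1.302×10^5 = 1.7191×10^5 psi

170000 psi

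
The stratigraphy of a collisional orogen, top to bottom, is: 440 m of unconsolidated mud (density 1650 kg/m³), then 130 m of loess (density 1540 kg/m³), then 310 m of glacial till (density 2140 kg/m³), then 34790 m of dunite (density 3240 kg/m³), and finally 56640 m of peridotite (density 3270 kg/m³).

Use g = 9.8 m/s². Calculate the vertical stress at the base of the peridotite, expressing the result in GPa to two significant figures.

unconsolidated mud: 1650 kg/m³ × 9.8 m/s² × 440 m = 7.115×10^6 Pa = 7.115×10^-3 GPa
loess: 1540 kg/m³ × 9.8 m/s² × 130 m = 1.962×10^6 Pa = 1.962×10^-3 GPa
glacial till: 2140 kg/m³ × 9.8 m/s² × 310 m = 6.501×10^6 Pa = 6.501×10^-3 GPa
dunite: 3240 kg/m³ × 9.8 m/s² × 34790 m = 1.105×10^9 Pa = 1.105 GPa
peridotite: 3270 kg/m³ × 9.8 m/s² × 56640 m = 1.815×10^9 Pa = 1.815 GPa
Total = 7.115×10^-3 + 1.962×10^-3 + 6.501×10^-3 + 1.105 + 1.815 = 2.9353 GPa

2.9 GPa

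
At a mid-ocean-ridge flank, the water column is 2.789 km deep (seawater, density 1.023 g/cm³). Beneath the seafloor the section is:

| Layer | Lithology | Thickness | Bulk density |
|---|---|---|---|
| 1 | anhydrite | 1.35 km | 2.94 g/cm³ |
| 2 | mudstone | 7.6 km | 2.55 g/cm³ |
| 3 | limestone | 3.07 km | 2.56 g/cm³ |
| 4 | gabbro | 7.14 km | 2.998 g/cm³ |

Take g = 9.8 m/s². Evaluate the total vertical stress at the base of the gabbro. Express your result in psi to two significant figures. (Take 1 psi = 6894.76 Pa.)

79000 psi

seawater: 1023 kg/m³ × 9.8 m/s² × 2789 m = 2.796×10^7 Pa = 4055 psi
anhydrite: 2940 kg/m³ × 9.8 m/s² × 1350 m = 3.890×10^7 Pa = 5641 psi
mudstone: 2550 kg/m³ × 9.8 m/s² × 7600 m = 1.899×10^8 Pa = 27546 psi
limestone: 2560 kg/m³ × 9.8 m/s² × 3070 m = 7.702×10^7 Pa = 11171 psi
gabbro: 2998 kg/m³ × 9.8 m/s² × 7140 m = 2.098×10^8 Pa = 30425 psi
Total = 4055 + 5641 + 27546 + 11171 + 30425 = 78839 psi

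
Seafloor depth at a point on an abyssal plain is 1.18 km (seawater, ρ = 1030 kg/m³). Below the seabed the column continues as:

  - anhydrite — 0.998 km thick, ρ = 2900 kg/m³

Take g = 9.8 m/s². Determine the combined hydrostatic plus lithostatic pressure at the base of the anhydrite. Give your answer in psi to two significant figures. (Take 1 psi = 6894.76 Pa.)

5800 psi

seawater: 1030 kg/m³ × 9.8 m/s² × 1180 m = 1.191×10^7 Pa = 1728 psi
anhydrite: 2900 kg/m³ × 9.8 m/s² × 998 m = 2.836×10^7 Pa = 4114 psi
Total = 1728 + 4114 = 5841.3 psi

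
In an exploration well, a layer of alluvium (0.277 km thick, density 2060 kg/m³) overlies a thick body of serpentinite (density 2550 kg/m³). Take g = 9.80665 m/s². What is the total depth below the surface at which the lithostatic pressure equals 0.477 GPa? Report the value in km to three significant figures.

Pressure at base of upper layers: 2060×9.80665×277 = 5.596×10^6 Pa = 5.596×10^-3 GPa
Remaining pressure to be supplied by serpentinite: 4.770×10^8 − 5.596×10^6 = 4.714×10^8 Pa
Additional depth in serpentinite = 4.714×10^8 Pa / (2550 kg/m³ × 9.80665 m/s²) = 18851 m
Total depth = 277 m + 18851 m = 19128 m
= 19.128 km

19.1 km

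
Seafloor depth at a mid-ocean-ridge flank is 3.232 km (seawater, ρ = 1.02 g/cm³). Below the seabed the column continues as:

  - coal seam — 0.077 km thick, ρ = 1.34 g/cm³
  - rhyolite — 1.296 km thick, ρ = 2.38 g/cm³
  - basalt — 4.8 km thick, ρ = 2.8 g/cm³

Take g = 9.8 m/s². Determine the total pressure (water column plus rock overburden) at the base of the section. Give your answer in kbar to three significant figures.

1.95 kbar

seawater: 1020 kg/m³ × 9.8 m/s² × 3232 m = 3.231×10^7 Pa = 0.3231 kbar
coal seam: 1340 kg/m³ × 9.8 m/s² × 77 m = 1.011×10^6 Pa = 0.01011 kbar
rhyolite: 2380 kg/m³ × 9.8 m/s² × 1296 m = 3.023×10^7 Pa = 0.3023 kbar
basalt: 2800 kg/m³ × 9.8 m/s² × 4800 m = 1.317×10^8 Pa = 1.317 kbar
Total = 0.3231 + 0.01011 + 0.3023 + 1.317 = 1.9526 kbar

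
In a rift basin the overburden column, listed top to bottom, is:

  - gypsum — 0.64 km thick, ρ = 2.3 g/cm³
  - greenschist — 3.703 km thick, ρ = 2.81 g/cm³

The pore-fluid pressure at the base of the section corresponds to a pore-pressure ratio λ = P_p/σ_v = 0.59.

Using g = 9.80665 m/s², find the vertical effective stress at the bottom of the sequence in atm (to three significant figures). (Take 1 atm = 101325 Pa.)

Overburden (lithostatic) stress σ_v:
gypsum: 2300 kg/m³ × 9.80665 m/s² × 640 m = 1.444×10^7 Pa = 14.44 MPa
greenschist: 2810 kg/m³ × 9.80665 m/s² × 3703 m = 1.020×10^8 Pa = 102.0 MPa
Total = 14.44 + 102.0 = 116.48 MPa
Pore pressure P_p = λ·σ_v = 0.59 × 116.5 MPa = 68.72 MPa
Effective stress σ' = σ_v − P_p = 116.5 − 68.72 = 47.756 MPa = 471.31 atm

471 atm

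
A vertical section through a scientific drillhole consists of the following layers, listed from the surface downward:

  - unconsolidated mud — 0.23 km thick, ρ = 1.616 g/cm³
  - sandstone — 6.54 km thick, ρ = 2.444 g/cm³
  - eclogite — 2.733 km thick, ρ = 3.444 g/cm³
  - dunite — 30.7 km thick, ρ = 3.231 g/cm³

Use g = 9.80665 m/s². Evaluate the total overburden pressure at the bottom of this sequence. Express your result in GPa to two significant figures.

unconsolidated mud: 1616 kg/m³ × 9.80665 m/s² × 230 m = 3.645×10^6 Pa = 3.645×10^-3 GPa
sandstone: 2444 kg/m³ × 9.80665 m/s² × 6540 m = 1.567×10^8 Pa = 0.1567 GPa
eclogite: 3444 kg/m³ × 9.80665 m/s² × 2733 m = 9.230×10^7 Pa = 0.09230 GPa
dunite: 3231 kg/m³ × 9.80665 m/s² × 30700 m = 9.727×10^8 Pa = 0.9727 GPa
Total = 3.645×10^-3 + 0.1567 + 0.09230 + 0.9727 = 1.2254 GPa

1.2 GPa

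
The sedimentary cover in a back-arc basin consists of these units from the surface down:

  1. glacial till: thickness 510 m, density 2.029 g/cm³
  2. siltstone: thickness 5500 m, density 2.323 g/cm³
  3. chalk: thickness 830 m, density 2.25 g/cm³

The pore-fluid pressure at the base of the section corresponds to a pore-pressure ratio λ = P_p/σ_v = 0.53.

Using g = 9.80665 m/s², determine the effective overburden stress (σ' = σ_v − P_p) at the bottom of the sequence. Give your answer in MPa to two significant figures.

Overburden (lithostatic) stress σ_v:
glacial till: 2029 kg/m³ × 9.80665 m/s² × 510 m = 1.015×10^7 Pa = 10.15 MPa
siltstone: 2323 kg/m³ × 9.80665 m/s² × 5500 m = 1.253×10^8 Pa = 125.3 MPa
chalk: 2250 kg/m³ × 9.80665 m/s² × 830 m = 1.831×10^7 Pa = 18.31 MPa
Total = 10.15 + 125.3 + 18.31 = 153.76 MPa
Pore pressure P_p = λ·σ_v = 0.53 × 153.8 MPa = 81.49 MPa
Effective stress σ' = σ_v − P_p = 153.8 − 81.49 = 72.266 MPa

72 MPa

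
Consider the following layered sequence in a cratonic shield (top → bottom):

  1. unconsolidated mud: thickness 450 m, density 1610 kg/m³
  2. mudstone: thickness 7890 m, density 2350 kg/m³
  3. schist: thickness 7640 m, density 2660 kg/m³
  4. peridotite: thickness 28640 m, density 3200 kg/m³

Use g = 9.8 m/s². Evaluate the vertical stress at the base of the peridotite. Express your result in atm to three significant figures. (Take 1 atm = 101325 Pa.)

unconsolidated mud: 1610 kg/m³ × 9.8 m/s² × 450 m = 7.100×10^6 Pa = 70.07 atm
mudstone: 2350 kg/m³ × 9.8 m/s² × 7890 m = 1.817×10^8 Pa = 1793 atm
schist: 2660 kg/m³ × 9.8 m/s² × 7640 m = 1.992×10^8 Pa = 1966 atm
peridotite: 3200 kg/m³ × 9.8 m/s² × 28640 m = 8.982×10^8 Pa = 8864 atm
Total = 70.07 + 1793 + 1966 + 8864 = 12693 atm

12700 atm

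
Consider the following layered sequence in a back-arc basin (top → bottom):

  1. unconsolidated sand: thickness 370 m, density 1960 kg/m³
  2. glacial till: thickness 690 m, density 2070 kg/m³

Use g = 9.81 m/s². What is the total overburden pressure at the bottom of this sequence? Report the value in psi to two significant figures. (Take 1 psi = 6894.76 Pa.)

unconsolidated sand: 1960 kg/m³ × 9.81 m/s² × 370 m = 7.114×10^6 Pa = 1032 psi
glacial till: 2070 kg/m³ × 9.81 m/s² × 690 m = 1.401×10^7 Pa = 2032 psi
Total = 1032 + 2032 = 3064.0 psi

3100 psi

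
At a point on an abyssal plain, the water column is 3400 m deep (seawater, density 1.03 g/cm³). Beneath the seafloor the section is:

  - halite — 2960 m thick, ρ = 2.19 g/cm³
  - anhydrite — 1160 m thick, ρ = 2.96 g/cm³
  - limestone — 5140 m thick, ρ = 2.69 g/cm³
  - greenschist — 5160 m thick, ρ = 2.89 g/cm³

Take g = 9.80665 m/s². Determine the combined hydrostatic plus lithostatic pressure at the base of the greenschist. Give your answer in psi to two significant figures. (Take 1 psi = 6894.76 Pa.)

60000 psi

seawater: 1030 kg/m³ × 9.80665 m/s² × 3400 m = 3.434×10^7 Pa = 4981 psi
halite: 2190 kg/m³ × 9.80665 m/s² × 2960 m = 6.357×10^7 Pa = 9220 psi
anhydrite: 2960 kg/m³ × 9.80665 m/s² × 1160 m = 3.367×10^7 Pa = 4884 psi
limestone: 2690 kg/m³ × 9.80665 m/s² × 5140 m = 1.356×10^8 Pa = 19666 psi
greenschist: 2890 kg/m³ × 9.80665 m/s² × 5160 m = 1.462×10^8 Pa = 21210 psi
Total = 4981 + 9220 + 4884 + 19666 + 21210 = 59961 psi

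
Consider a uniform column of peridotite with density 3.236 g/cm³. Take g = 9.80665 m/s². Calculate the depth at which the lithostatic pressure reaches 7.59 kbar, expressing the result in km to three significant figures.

h = P/(ρg) = 7.59 kbar / (3236 kg/m³ × 9.80665 m/s²) = 7.590×10^8 Pa / 31734 Pa/m = 23917 m
= 23.917 km

23.9 km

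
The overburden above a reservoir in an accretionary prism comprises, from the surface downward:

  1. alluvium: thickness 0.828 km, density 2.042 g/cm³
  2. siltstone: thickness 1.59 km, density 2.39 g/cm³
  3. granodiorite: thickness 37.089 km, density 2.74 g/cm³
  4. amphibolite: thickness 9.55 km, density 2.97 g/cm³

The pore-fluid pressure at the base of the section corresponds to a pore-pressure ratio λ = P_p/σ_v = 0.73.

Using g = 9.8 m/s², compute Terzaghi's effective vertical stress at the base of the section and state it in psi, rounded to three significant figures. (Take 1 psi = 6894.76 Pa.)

Overburden (lithostatic) stress σ_v:
alluvium: 2042 kg/m³ × 9.8 m/s² × 828 m = 1.657×10^7 Pa = 16.57 MPa
siltstone: 2390 kg/m³ × 9.8 m/s² × 1590 m = 3.724×10^7 Pa = 37.24 MPa
granodiorite: 2740 kg/m³ × 9.8 m/s² × 37089 m = 9.959×10^8 Pa = 995.9 MPa
amphibolite: 2970 kg/m³ × 9.8 m/s² × 9550 m = 2.780×10^8 Pa = 278.0 MPa
Total = 16.57 + 37.24 + 995.9 + 278.0 = 1327.7 MPa
Pore pressure P_p = λ·σ_v = 0.73 × 1328 MPa = 969.2 MPa
Effective stress σ' = σ_v − P_p = 1328 − 969.2 = 358.48 MPa = 51992 psi

52000 psi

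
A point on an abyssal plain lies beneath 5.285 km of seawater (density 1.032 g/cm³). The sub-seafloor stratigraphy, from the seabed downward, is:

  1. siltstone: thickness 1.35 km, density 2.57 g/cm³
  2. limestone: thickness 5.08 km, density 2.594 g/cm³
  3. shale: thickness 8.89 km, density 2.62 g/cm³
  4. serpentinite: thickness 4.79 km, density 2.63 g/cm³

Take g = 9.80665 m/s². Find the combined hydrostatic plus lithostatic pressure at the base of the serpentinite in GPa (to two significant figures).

0.57 GPa

seawater: 1032 kg/m³ × 9.80665 m/s² × 5285 m = 5.349×10^7 Pa = 0.05349 GPa
siltstone: 2570 kg/m³ × 9.80665 m/s² × 1350 m = 3.402×10^7 Pa = 0.03402 GPa
limestone: 2594 kg/m³ × 9.80665 m/s² × 5080 m = 1.292×10^8 Pa = 0.1292 GPa
shale: 2620 kg/m³ × 9.80665 m/s² × 8890 m = 2.284×10^8 Pa = 0.2284 GPa
serpentinite: 2630 kg/m³ × 9.80665 m/s² × 4790 m = 1.235×10^8 Pa = 0.1235 GPa
Total = 0.05349 + 0.03402 + 0.1292 + 0.2284 + 0.1235 = 0.56869 GPa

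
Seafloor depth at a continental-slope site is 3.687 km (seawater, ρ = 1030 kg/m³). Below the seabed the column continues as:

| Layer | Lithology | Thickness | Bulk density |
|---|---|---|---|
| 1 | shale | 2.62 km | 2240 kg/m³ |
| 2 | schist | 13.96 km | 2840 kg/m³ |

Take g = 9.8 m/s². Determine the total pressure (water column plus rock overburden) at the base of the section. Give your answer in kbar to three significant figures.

4.83 kbar

seawater: 1030 kg/m³ × 9.8 m/s² × 3687 m = 3.722×10^7 Pa = 0.3722 kbar
shale: 2240 kg/m³ × 9.8 m/s² × 2620 m = 5.751×10^7 Pa = 0.5751 kbar
schist: 2840 kg/m³ × 9.8 m/s² × 13960 m = 3.885×10^8 Pa = 3.885 kbar
Total = 0.3722 + 0.5751 + 3.885 = 4.8327 kbar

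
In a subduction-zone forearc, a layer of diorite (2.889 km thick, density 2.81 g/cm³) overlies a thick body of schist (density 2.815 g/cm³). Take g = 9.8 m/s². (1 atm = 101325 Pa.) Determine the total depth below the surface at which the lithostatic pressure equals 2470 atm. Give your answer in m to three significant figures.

9080 m

Pressure at base of upper layers: 2810×9.8×2889 = 7.956×10^7 Pa = 785.2 atm
Remaining pressure to be supplied by schist: 2.503×10^8 − 7.956×10^7 = 1.707×10^8 Pa
Additional depth in schist = 1.707×10^8 Pa / (2815 kg/m³ × 9.8 m/s²) = 6188.3 m
Total depth = 2889 m + 6188.3 m = 9077.3 m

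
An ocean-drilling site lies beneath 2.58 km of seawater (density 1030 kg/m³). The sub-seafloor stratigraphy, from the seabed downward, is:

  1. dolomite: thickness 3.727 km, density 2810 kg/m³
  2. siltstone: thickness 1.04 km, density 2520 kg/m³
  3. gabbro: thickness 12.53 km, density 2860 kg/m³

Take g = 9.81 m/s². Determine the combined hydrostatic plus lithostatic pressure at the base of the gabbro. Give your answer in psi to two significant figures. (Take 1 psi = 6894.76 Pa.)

73000 psi

seawater: 1030 kg/m³ × 9.81 m/s² × 2580 m = 2.607×10^7 Pa = 3781 psi
dolomite: 2810 kg/m³ × 9.81 m/s² × 3727 m = 1.027×10^8 Pa = 14901 psi
siltstone: 2520 kg/m³ × 9.81 m/s² × 1040 m = 2.571×10^7 Pa = 3729 psi
gabbro: 2860 kg/m³ × 9.81 m/s² × 12530 m = 3.515×10^8 Pa = 50988 psi
Total = 3781 + 14901 + 3729 + 50988 = 73399 psi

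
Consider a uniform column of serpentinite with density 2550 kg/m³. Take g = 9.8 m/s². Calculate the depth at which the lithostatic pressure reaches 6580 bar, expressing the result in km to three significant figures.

26.3 km

h = P/(ρg) = 6580 bar / (2550 kg/m³ × 9.8 m/s²) = 6.580×10^8 Pa / 24990 Pa/m = 26331 m
= 26.331 km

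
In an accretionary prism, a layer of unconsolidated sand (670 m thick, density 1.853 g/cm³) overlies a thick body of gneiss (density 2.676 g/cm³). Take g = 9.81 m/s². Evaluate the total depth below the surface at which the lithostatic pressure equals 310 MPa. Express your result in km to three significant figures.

12.0 km

Pressure at base of upper layers: 1853×9.81×670 = 1.218×10^7 Pa = 12.18 MPa
Remaining pressure to be supplied by gneiss: 3.100×10^8 − 1.218×10^7 = 2.978×10^8 Pa
Additional depth in gneiss = 2.978×10^8 Pa / (2676 kg/m³ × 9.81 m/s²) = 11345 m
Total depth = 670 m + 11345 m = 12015 m
= 12.015 km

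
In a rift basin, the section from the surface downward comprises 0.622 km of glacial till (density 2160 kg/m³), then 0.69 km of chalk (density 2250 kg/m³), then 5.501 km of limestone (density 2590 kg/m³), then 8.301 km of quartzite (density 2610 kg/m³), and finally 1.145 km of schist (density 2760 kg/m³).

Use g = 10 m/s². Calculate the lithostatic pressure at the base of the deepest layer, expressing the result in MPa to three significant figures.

420 MPa

glacial till: 2160 kg/m³ × 10 m/s² × 622 m = 1.344×10^7 Pa = 13.44 MPa
chalk: 2250 kg/m³ × 10 m/s² × 690 m = 1.552×10^7 Pa = 15.53 MPa
limestone: 2590 kg/m³ × 10 m/s² × 5501 m = 1.425×10^8 Pa = 142.5 MPa
quartzite: 2610 kg/m³ × 10 m/s² × 8301 m = 2.167×10^8 Pa = 216.7 MPa
schist: 2760 kg/m³ × 10 m/s² × 1145 m = 3.160×10^7 Pa = 31.60 MPa
Total = 13.44 + 15.53 + 142.5 + 216.7 + 31.60 = 419.69 MPa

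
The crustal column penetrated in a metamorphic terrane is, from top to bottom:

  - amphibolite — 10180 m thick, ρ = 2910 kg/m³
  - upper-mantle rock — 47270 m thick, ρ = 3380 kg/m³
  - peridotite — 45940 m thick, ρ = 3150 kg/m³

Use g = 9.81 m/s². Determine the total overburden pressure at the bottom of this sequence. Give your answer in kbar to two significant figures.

amphibolite: 2910 kg/m³ × 9.81 m/s² × 10180 m = 2.906×10^8 Pa = 2.906 kbar
upper-mantle rock: 3380 kg/m³ × 9.81 m/s² × 47270 m = 1.567×10^9 Pa = 15.67 kbar
peridotite: 3150 kg/m³ × 9.81 m/s² × 45940 m = 1.420×10^9 Pa = 14.20 kbar
Total = 2.906 + 15.67 + 14.20 = 32.776 kbar

33 kbar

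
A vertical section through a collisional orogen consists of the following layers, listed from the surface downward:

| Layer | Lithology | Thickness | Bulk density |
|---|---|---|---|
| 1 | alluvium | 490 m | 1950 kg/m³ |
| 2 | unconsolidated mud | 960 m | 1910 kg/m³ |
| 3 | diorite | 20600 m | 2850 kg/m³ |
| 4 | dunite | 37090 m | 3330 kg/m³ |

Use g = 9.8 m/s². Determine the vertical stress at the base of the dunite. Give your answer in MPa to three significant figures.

1810 MPa

alluvium: 1950 kg/m³ × 9.8 m/s² × 490 m = 9.364×10^6 Pa = 9.364 MPa
unconsolidated mud: 1910 kg/m³ × 9.8 m/s² × 960 m = 1.797×10^7 Pa = 17.97 MPa
diorite: 2850 kg/m³ × 9.8 m/s² × 20600 m = 5.754×10^8 Pa = 575.4 MPa
dunite: 3330 kg/m³ × 9.8 m/s² × 37090 m = 1.210×10^9 Pa = 1210 MPa
Total = 9.364 + 17.97 + 575.4 + 1210 = 1813.1 MPa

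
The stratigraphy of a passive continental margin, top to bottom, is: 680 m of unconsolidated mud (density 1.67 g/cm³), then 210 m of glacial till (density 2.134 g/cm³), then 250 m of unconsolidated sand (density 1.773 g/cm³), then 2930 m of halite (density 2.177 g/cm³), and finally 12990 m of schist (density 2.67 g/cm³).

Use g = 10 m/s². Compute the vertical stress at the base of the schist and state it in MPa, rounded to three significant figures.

unconsolidated mud: 1670 kg/m³ × 10 m/s² × 680 m = 1.136×10^7 Pa = 11.36 MPa
glacial till: 2134 kg/m³ × 10 m/s² × 210 m = 4.481×10^6 Pa = 4.481 MPa
unconsolidated sand: 1773 kg/m³ × 10 m/s² × 250 m = 4.433×10^6 Pa = 4.433 MPa
halite: 2177 kg/m³ × 10 m/s² × 2930 m = 6.379×10^7 Pa = 63.79 MPa
schist: 2670 kg/m³ × 10 m/s² × 12990 m = 3.468×10^8 Pa = 346.8 MPa
Total = 11.36 + 4.481 + 4.433 + 63.79 + 346.8 = 430.89 MPa

431 MPa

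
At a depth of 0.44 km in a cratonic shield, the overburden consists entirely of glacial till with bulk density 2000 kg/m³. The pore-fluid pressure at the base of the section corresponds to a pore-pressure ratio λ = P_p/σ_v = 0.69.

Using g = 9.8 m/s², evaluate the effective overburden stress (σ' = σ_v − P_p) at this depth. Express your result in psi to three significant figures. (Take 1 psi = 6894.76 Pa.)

388 psi

Overburden (lithostatic) stress σ_v:
glacial till: 2000 kg/m³ × 9.8 m/s² × 440 m = 8.624×10^6 Pa = 8.624 MPa
Pore pressure P_p = λ·σ_v = 0.69 × 8.624 MPa = 5.951 MPa
Effective stress σ' = σ_v − P_p = 8.624 − 5.951 = 2.6734 MPa = 387.75 psi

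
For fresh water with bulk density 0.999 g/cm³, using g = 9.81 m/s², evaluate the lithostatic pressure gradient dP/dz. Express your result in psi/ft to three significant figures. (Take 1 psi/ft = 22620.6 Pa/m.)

dP/dz = ρg = 999 kg/m³ × 9.81 m/s² = 9800.2 Pa/m
= 9800.2 Pa/m × (1 psi/ft / 22621 Pa/m) = 0.43324 psi/ft

0.433 psi/ft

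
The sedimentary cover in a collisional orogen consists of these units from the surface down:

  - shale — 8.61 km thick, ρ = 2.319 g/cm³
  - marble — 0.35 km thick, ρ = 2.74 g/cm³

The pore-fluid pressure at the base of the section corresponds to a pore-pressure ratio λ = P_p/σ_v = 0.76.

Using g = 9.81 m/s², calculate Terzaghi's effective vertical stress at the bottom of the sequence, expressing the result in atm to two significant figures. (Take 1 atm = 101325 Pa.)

490 atm

Overburden (lithostatic) stress σ_v:
shale: 2319 kg/m³ × 9.81 m/s² × 8610 m = 1.959×10^8 Pa = 195.9 MPa
marble: 2740 kg/m³ × 9.81 m/s² × 350 m = 9.408×10^6 Pa = 9.408 MPa
Total = 195.9 + 9.408 = 205.28 MPa
Pore pressure P_p = λ·σ_v = 0.76 × 205.3 MPa = 156.0 MPa
Effective stress σ' = σ_v − P_p = 205.3 − 156.0 = 49.267 MPa = 486.23 atm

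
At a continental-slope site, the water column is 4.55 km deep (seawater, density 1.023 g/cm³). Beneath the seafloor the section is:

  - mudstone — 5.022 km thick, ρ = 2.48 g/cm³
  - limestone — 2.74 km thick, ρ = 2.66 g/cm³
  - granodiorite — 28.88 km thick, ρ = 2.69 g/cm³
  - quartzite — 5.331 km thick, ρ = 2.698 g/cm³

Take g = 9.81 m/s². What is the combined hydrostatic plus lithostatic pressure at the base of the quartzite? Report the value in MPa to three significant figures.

seawater: 1023 kg/m³ × 9.81 m/s² × 4550 m = 4.566×10^7 Pa = 45.66 MPa
mudstone: 2480 kg/m³ × 9.81 m/s² × 5022 m = 1.222×10^8 Pa = 122.2 MPa
limestone: 2660 kg/m³ × 9.81 m/s² × 2740 m = 7.150×10^7 Pa = 71.50 MPa
granodiorite: 2690 kg/m³ × 9.81 m/s² × 28880 m = 7.621×10^8 Pa = 762.1 MPa
quartzite: 2698 kg/m³ × 9.81 m/s² × 5331 m = 1.411×10^8 Pa = 141.1 MPa
Total = 45.66 + 122.2 + 71.50 + 762.1 + 141.1 = 1142.5 MPa

1140 MPa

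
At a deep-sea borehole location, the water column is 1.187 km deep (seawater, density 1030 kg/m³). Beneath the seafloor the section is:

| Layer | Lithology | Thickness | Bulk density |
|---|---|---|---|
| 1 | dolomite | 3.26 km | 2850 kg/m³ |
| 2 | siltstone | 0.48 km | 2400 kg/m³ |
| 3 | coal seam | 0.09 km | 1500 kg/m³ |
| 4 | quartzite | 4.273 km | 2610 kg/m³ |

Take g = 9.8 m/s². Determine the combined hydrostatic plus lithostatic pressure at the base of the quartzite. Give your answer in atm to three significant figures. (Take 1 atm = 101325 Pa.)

2220 atm

seawater: 1030 kg/m³ × 9.8 m/s² × 1187 m = 1.198×10^7 Pa = 118.2 atm
dolomite: 2850 kg/m³ × 9.8 m/s² × 3260 m = 9.105×10^7 Pa = 898.6 atm
siltstone: 2400 kg/m³ × 9.8 m/s² × 480 m = 1.129×10^7 Pa = 111.4 atm
coal seam: 1500 kg/m³ × 9.8 m/s² × 90 m = 1.323×10^6 Pa = 13.06 atm
quartzite: 2610 kg/m³ × 9.8 m/s² × 4273 m = 1.093×10^8 Pa = 1079 atm
Total = 118.2 + 898.6 + 111.4 + 13.06 + 1079 = 2220.0 atm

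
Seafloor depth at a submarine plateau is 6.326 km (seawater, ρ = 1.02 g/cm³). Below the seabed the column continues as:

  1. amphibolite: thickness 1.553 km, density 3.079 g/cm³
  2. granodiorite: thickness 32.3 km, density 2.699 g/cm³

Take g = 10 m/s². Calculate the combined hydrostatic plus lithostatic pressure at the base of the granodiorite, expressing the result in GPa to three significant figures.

seawater: 1020 kg/m³ × 10 m/s² × 6326 m = 6.453×10^7 Pa = 0.06453 GPa
amphibolite: 3079 kg/m³ × 10 m/s² × 1553 m = 4.782×10^7 Pa = 0.04782 GPa
granodiorite: 2699 kg/m³ × 10 m/s² × 32300 m = 8.718×10^8 Pa = 0.8718 GPa
Total = 0.06453 + 0.04782 + 0.8718 = 0.98412 GPa

0.984 GPa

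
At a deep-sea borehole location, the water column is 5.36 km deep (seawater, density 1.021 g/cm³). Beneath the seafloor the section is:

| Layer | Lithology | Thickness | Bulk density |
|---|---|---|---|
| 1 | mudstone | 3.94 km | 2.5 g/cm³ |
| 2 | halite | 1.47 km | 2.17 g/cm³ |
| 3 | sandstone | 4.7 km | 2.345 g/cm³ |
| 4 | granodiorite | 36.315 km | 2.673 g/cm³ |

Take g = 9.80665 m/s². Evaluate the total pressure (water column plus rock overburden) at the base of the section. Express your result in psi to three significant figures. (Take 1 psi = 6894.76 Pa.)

seawater: 1021 kg/m³ × 9.80665 m/s² × 5360 m = 5.367×10^7 Pa = 7784 psi
mudstone: 2500 kg/m³ × 9.80665 m/s² × 3940 m = 9.660×10^7 Pa = 14010 psi
halite: 2170 kg/m³ × 9.80665 m/s² × 1470 m = 3.128×10^7 Pa = 4537 psi
sandstone: 2345 kg/m³ × 9.80665 m/s² × 4700 m = 1.081×10^8 Pa = 15676 psi
granodiorite: 2673 kg/m³ × 9.80665 m/s² × 36315 m = 9.519×10^8 Pa = 1.381×10^5 psi
Total = 7784 + 14010 + 4537 + 15676 + 1.381×10^5 = 1.8007×10^5 psi

180000 psi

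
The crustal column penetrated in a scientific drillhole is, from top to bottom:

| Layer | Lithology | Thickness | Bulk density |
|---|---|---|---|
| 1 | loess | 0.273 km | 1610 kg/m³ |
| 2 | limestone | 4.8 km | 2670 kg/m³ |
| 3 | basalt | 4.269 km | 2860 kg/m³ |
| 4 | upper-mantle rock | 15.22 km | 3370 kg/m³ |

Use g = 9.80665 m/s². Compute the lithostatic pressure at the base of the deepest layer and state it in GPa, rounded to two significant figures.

loess: 1610 kg/m³ × 9.80665 m/s² × 273 m = 4.310×10^6 Pa = 4.310×10^-3 GPa
limestone: 2670 kg/m³ × 9.80665 m/s² × 4800 m = 1.257×10^8 Pa = 0.1257 GPa
basalt: 2860 kg/m³ × 9.80665 m/s² × 4269 m = 1.197×10^8 Pa = 0.1197 GPa
upper-mantle rock: 3370 kg/m³ × 9.80665 m/s² × 15220 m = 5.030×10^8 Pa = 0.5030 GPa
Total = 4.310×10^-3 + 0.1257 + 0.1197 + 0.5030 = 0.75272 GPa

0.75 GPa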